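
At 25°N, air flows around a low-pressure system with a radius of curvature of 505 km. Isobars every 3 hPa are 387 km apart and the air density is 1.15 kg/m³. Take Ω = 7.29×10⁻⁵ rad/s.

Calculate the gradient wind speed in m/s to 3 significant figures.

8.58 m/s

Coriolis parameter at 25°N:
f = 2Ω sin φ = 2 × 7.29×10⁻⁵ × sin 25° = 6.16×10⁻⁵ s⁻¹
Pressure gradient: |∂P/∂n| = 300 Pa / 387000 m = 7.75×10⁻⁴ Pa/m
Geostrophic speed: V_g = |∂P/∂n|/(fρ) = 7.75×10⁻⁴/(6.16×10⁻⁵ × 1.15) = 10.9 m/s
Around a low, centrifugal force acts outward with Coriolis, so pressure-gradient force balances both:
(1/ρ)|∂P/∂n| = fV + V²/R  →  V² + fR·V − fR·V_g = 0
With fR = 6.16×10⁻⁵ × 505×10³ m = 31.1 m/s:
V = [−fR + √((fR)² + 4 fR V_g)]/2 = [−31.1 + √(31.1² + 4×31.1×10.9)]/2 = 8.58 m/s
Subgeostrophic (V < V_g = 10.9 m/s), as expected around a low.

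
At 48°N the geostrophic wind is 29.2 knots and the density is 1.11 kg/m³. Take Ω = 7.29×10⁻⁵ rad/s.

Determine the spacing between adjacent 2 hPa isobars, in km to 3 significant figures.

111 km

Coriolis parameter at 48°N:
f = 2Ω sin φ = 2 × 7.29×10⁻⁵ × sin 48° = 1.08×10⁻⁴ s⁻¹
Wind speed in SI: 29.2 knots = 15.0 m/s
Geostrophic balance rearranged: |∂P/∂n| = f ρ V_g
|∂P/∂n| = 1.08×10⁻⁴ × 1.11 × 15.0 = 1.81×10⁻³ Pa/m
Isobar spacing: Δn = ΔP/|∂P/∂n| = 200 Pa / 1.81×10⁻³ Pa/m = 110702 m ≈ 111 km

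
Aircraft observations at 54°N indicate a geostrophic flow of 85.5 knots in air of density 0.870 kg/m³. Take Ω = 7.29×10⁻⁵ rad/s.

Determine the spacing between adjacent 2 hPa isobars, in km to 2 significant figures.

Coriolis parameter at 54°N:
f = 2Ω sin φ = 2 × 7.29×10⁻⁵ × sin 54° = 1.18×10⁻⁴ s⁻¹
Wind speed in SI: 85.5 knots = 44.0 m/s
Geostrophic balance rearranged: |∂P/∂n| = f ρ V_g
|∂P/∂n| = 1.18×10⁻⁴ × 0.870 × 44.0 = 4.51×10⁻³ Pa/m
Isobar spacing: Δn = ΔP/|∂P/∂n| = 200 Pa / 4.51×10⁻³ Pa/m = 44309 m ≈ 44 km

44 km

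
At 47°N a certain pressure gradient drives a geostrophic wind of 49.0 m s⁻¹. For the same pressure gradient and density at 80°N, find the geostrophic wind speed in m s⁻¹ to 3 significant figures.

With the same pressure gradient and density, V_g ∝ 1/f ∝ 1/sin φ.
V₂ = V₁ · sin φ₁ / sin φ₂ = 49.0 × sin 47° / sin 80°
V₂ = 49.0 × 0.7314/0.9848 = 36.4 m s⁻¹

36.4 m s⁻¹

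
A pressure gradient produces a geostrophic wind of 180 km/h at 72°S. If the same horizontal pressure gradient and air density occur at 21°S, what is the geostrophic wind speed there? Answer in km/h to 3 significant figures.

With the same pressure gradient and density, V_g ∝ 1/f ∝ 1/sin φ.
V₂ = V₁ · sin φ₁ / sin φ₂ = 180 × sin 72° / sin 21°
V₂ = 180 × 0.9511/0.3584 = 478 km/h

478 km/h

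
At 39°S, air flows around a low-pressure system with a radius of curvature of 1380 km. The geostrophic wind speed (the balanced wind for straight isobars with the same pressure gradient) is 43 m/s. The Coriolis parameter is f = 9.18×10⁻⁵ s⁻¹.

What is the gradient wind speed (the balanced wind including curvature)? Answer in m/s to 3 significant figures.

33.9 m/s

Around a low, centrifugal force acts outward with Coriolis, so pressure-gradient force balances both:
(1/ρ)|∂P/∂n| = fV + V²/R  →  V² + fR·V − fR·V_g = 0
With fR = 9.18×10⁻⁵ × 1380×10³ m = 127 m/s:
V = [−fR + √((fR)² + 4 fR V_g)]/2 = [−127 + √(127² + 4×127×43)]/2 = 33.9 m/s
Subgeostrophic (V < V_g = 43 m/s), as expected around a low.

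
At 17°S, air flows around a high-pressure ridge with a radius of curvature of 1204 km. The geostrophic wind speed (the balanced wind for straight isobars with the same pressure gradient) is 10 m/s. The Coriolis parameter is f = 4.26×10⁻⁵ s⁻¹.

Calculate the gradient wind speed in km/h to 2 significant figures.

49 km/h

Around a high, pressure-gradient force acts outward with centrifugal, so Coriolis balances both:
fV = (1/ρ)|∂P/∂n| + V²/R  →  V² − fR·V + fR·V_g = 0
With fR = 4.26×10⁻⁵ × 1204×10³ m = 51.3 m/s:
V = [fR − √((fR)² − 4 fR V_g)]/2 = [51.3 − √(51.3² − 4×51.3×10)]/2 = 13.6 m/s
Supergeostrophic (V > V_g = 10 m/s), as expected around a high.
Converting: 13.6 m/s × 3.6 = 49 km/h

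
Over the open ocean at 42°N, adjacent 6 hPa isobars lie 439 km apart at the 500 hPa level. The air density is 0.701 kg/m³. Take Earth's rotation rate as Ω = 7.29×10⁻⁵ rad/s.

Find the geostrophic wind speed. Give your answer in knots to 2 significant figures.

Coriolis parameter at 42°N:
f = 2Ω sin φ = 2 × 7.29×10⁻⁵ × sin 42° = 9.76×10⁻⁵ s⁻¹
Pressure gradient: |∂P/∂n| = 600 Pa / 439000 m = 1.37×10⁻³ Pa/m
Geostrophic balance (pressure-gradient force = Coriolis force):
V_g = (1/(fρ)) |∂P/∂n| = 1.37×10⁻³ / (9.76×10⁻⁵ × 0.701) = 20.0 m/s
Converting: 20.0 m/s × 1.944 = 39 knots

39 knots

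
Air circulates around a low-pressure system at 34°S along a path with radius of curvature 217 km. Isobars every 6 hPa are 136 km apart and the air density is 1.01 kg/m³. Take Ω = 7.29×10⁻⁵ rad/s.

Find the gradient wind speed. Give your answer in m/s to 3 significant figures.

Coriolis parameter at 34°S:
f = 2Ω sin φ = 2 × 7.29×10⁻⁵ × sin 34° = 8.15×10⁻⁵ s⁻¹
Pressure gradient: |∂P/∂n| = 600 Pa / 136000 m = 4.41×10⁻³ Pa/m
Geostrophic speed: V_g = |∂P/∂n|/(fρ) = 4.41×10⁻³/(8.15×10⁻⁵ × 1.01) = 53.6 m/s
Around a low, centrifugal force acts outward with Coriolis, so pressure-gradient force balances both:
(1/ρ)|∂P/∂n| = fV + V²/R  →  V² + fR·V − fR·V_g = 0
With fR = 8.15×10⁻⁵ × 217×10³ m = 17.7 m/s:
V = [−fR + √((fR)² + 4 fR V_g)]/2 = [−17.7 + √(17.7² + 4×17.7×53.6)]/2 = 23.2 m/s
Subgeostrophic (V < V_g = 53.6 m/s), as expected around a low.

23.2 m/s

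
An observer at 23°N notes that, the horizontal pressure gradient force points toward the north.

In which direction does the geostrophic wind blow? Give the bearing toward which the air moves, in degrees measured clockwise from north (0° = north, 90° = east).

090°

The pressure-gradient force points toward the north (bearing 000°).
Geostrophic balance: in the Northern Hemisphere the Coriolis force deflects motion to the right, so the geostrophic wind blows 90° to the right of the pressure-gradient force (low pressure on the left).
Rotating 000° by 90° clockwise gives 090° — the wind blows toward the east.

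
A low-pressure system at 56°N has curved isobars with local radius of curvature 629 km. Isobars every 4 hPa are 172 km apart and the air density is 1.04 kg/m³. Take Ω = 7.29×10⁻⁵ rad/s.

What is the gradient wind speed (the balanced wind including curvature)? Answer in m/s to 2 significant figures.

Coriolis parameter at 56°N:
f = 2Ω sin φ = 2 × 7.29×10⁻⁵ × sin 56° = 1.21×10⁻⁴ s⁻¹
Pressure gradient: |∂P/∂n| = 400 Pa / 172000 m = 2.33×10⁻³ Pa/m
Geostrophic speed: V_g = |∂P/∂n|/(fρ) = 2.33×10⁻³/(1.21×10⁻⁴ × 1.04) = 18.5 m/s
Around a low, centrifugal force acts outward with Coriolis, so pressure-gradient force balances both:
(1/ρ)|∂P/∂n| = fV + V²/R  →  V² + fR·V − fR·V_g = 0
With fR = 1.21×10⁻⁴ × 629×10³ m = 76.0 m/s:
V = [−fR + √((fR)² + 4 fR V_g)]/2 = [−76.0 + √(76.0² + 4×76.0×18.5)]/2 = 15.4 m/s
Subgeostrophic (V < V_g = 18.5 m/s), as expected around a low.

15 m/s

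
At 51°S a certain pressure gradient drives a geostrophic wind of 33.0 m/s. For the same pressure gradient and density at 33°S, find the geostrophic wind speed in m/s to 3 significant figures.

With the same pressure gradient and density, V_g ∝ 1/f ∝ 1/sin φ.
V₂ = V₁ · sin φ₁ / sin φ₂ = 33.0 × sin 51° / sin 33°
V₂ = 33.0 × 0.7771/0.5446 = 47.1 m/s

47.1 m/s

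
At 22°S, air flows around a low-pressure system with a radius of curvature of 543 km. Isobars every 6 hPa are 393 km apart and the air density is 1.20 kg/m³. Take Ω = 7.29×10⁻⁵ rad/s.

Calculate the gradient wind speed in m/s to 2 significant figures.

Coriolis parameter at 22°S:
f = 2Ω sin φ = 2 × 7.29×10⁻⁵ × sin 22° = 5.46×10⁻⁵ s⁻¹
Pressure gradient: |∂P/∂n| = 600 Pa / 393000 m = 1.53×10⁻³ Pa/m
Geostrophic speed: V_g = |∂P/∂n|/(fρ) = 1.53×10⁻³/(5.46×10⁻⁵ × 1.20) = 23.3 m/s
Around a low, centrifugal force acts outward with Coriolis, so pressure-gradient force balances both:
(1/ρ)|∂P/∂n| = fV + V²/R  →  V² + fR·V − fR·V_g = 0
With fR = 5.46×10⁻⁵ × 543×10³ m = 29.7 m/s:
V = [−fR + √((fR)² + 4 fR V_g)]/2 = [−29.7 + √(29.7² + 4×29.7×23.3)]/2 = 15.3 m/s
Subgeostrophic (V < V_g = 23.3 m/s), as expected around a low.

15 m/s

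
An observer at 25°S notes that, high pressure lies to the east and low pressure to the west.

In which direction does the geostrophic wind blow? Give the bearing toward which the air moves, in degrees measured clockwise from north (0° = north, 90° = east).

180°

The pressure-gradient force points toward the west (bearing 270°).
Geostrophic balance: in the Southern Hemisphere the Coriolis force deflects motion to the left, so the geostrophic wind blows 90° to the left of the pressure-gradient force (low pressure on the right).
Rotating 270° by 90° counterclockwise gives 180° — the wind blows toward the south.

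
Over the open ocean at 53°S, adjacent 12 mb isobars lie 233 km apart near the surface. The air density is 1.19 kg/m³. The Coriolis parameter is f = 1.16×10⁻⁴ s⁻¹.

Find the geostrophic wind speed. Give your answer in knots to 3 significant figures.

Pressure gradient: |∂P/∂n| = 1200 Pa / 233000 m = 5.15×10⁻³ Pa/m
Geostrophic balance (pressure-gradient force = Coriolis force):
V_g = (1/(fρ)) |∂P/∂n| = 5.15×10⁻³ / (1.16×10⁻⁴ × 1.19) = 37.3 m/s
Converting: 37.3 m/s × 1.944 = 72.5 knots

72.5 knots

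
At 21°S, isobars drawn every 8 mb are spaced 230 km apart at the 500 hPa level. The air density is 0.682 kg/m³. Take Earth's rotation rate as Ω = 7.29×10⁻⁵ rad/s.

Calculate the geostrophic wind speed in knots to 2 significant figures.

Coriolis parameter at 21°S:
f = 2Ω sin φ = 2 × 7.29×10⁻⁵ × sin 21° = 5.23×10⁻⁵ s⁻¹
Pressure gradient: |∂P/∂n| = 800 Pa / 230000 m = 3.48×10⁻³ Pa/m
Geostrophic balance (pressure-gradient force = Coriolis force):
V_g = (1/(fρ)) |∂P/∂n| = 3.48×10⁻³ / (5.23×10⁻⁵ × 0.682) = 97.6 m/s
Converting: 97.6 m/s × 1.944 = 190 knots

190 knots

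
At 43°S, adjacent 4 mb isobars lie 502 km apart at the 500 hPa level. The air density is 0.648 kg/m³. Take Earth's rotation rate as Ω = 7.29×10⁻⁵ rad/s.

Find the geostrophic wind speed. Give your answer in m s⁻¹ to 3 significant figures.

Coriolis parameter at 43°S:
f = 2Ω sin φ = 2 × 7.29×10⁻⁵ × sin 43° = 9.94×10⁻⁵ s⁻¹
Pressure gradient: |∂P/∂n| = 400 Pa / 502000 m = 7.97×10⁻⁴ Pa/m
Geostrophic balance (pressure-gradient force = Coriolis force):
V_g = (1/(fρ)) |∂P/∂n| = 7.97×10⁻⁴ / (9.94×10⁻⁵ × 0.648) = 12.4 m/s

12.4 m s⁻¹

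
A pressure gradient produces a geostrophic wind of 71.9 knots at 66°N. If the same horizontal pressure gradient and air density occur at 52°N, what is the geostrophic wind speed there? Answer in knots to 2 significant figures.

With the same pressure gradient and density, V_g ∝ 1/f ∝ 1/sin φ.
V₂ = V₁ · sin φ₁ / sin φ₂ = 71.9 × sin 66° / sin 52°
V₂ = 71.9 × 0.9135/0.7880 = 83 knots

83 knots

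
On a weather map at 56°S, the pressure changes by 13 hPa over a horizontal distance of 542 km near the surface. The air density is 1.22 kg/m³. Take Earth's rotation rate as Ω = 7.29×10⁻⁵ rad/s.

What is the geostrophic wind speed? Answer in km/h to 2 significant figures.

59 km/h

Coriolis parameter at 56°S:
f = 2Ω sin φ = 2 × 7.29×10⁻⁵ × sin 56° = 1.21×10⁻⁴ s⁻¹
Pressure gradient: |∂P/∂n| = 1300 Pa / 542000 m = 2.40×10⁻³ Pa/m
Geostrophic balance (pressure-gradient force = Coriolis force):
V_g = (1/(fρ)) |∂P/∂n| = 2.40×10⁻³ / (1.21×10⁻⁴ × 1.22) = 16.3 m/s
Converting: 16.3 m/s × 3.6 = 59 km/h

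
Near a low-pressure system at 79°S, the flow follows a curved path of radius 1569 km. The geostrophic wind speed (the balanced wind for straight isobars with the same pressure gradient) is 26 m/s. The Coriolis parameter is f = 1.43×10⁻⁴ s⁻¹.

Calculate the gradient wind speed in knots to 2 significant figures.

46 knots

Around a low, centrifugal force acts outward with Coriolis, so pressure-gradient force balances both:
(1/ρ)|∂P/∂n| = fV + V²/R  →  V² + fR·V − fR·V_g = 0
With fR = 1.43×10⁻⁴ × 1569×10³ m = 224 m/s:
V = [−fR + √((fR)² + 4 fR V_g)]/2 = [−224 + √(224² + 4×224×26)]/2 = 23.5 m/s
Subgeostrophic (V < V_g = 26 m/s), as expected around a low.
Converting: 23.5 m/s × 1.944 = 46 knots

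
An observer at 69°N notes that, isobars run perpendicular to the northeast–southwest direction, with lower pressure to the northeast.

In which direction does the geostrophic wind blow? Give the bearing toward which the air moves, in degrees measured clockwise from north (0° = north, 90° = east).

The pressure-gradient force points toward the northeast (bearing 045°).
Geostrophic balance: in the Northern Hemisphere the Coriolis force deflects motion to the right, so the geostrophic wind blows 90° to the right of the pressure-gradient force (low pressure on the left).
Rotating 045° by 90° clockwise gives 135° — the wind blows toward the southeast.

135°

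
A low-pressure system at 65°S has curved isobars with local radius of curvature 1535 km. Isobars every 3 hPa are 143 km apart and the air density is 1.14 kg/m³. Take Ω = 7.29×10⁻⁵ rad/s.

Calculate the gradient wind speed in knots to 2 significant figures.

Coriolis parameter at 65°S:
f = 2Ω sin φ = 2 × 7.29×10⁻⁵ × sin 65° = 1.32×10⁻⁴ s⁻¹
Pressure gradient: |∂P/∂n| = 300 Pa / 143000 m = 2.10×10⁻³ Pa/m
Geostrophic speed: V_g = |∂P/∂n|/(fρ) = 2.10×10⁻³/(1.32×10⁻⁴ × 1.14) = 13.9 m/s
Around a low, centrifugal force acts outward with Coriolis, so pressure-gradient force balances both:
(1/ρ)|∂P/∂n| = fV + V²/R  →  V² + fR·V − fR·V_g = 0
With fR = 1.32×10⁻⁴ × 1535×10³ m = 203 m/s:
V = [−fR + √((fR)² + 4 fR V_g)]/2 = [−203 + √(203² + 4×203×13.9)]/2 = 13.1 m/s
Subgeostrophic (V < V_g = 13.9 m/s), as expected around a low.
Converting: 13.1 m/s × 1.944 = 25 knots

25 knots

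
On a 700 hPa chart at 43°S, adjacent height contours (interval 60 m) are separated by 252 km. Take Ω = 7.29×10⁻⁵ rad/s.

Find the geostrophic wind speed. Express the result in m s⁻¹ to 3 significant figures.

23.5 m s⁻¹

Coriolis parameter at 43°S:
f = 2Ω sin φ = 2 × 7.29×10⁻⁵ × sin 43° = 9.94×10⁻⁵ s⁻¹
Height gradient: |∂Z/∂n| = 60 m / 252000 m = 2.38×10⁻⁴
On a pressure surface, geostrophic balance gives V_g = (g/f)|∂Z/∂n|:
V_g = 9.81 × 2.38×10⁻⁴ / 9.94×10⁻⁵ = 23.5 m/s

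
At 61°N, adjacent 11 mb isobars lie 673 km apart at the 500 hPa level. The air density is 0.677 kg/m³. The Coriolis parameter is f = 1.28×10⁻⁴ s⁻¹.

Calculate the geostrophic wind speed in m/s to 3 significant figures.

Pressure gradient: |∂P/∂n| = 1100 Pa / 673000 m = 1.63×10⁻³ Pa/m
Geostrophic balance (pressure-gradient force = Coriolis force):
V_g = (1/(fρ)) |∂P/∂n| = 1.63×10⁻³ / (1.28×10⁻⁴ × 0.677) = 18.9 m/s

18.9 m/s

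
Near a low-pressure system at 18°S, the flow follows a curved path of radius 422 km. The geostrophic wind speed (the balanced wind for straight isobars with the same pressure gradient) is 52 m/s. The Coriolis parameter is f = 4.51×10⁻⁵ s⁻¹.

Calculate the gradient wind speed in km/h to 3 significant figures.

84.1 km/h

Around a low, centrifugal force acts outward with Coriolis, so pressure-gradient force balances both:
(1/ρ)|∂P/∂n| = fV + V²/R  →  V² + fR·V − fR·V_g = 0
With fR = 4.51×10⁻⁵ × 422×10³ m = 19.0 m/s:
V = [−fR + √((fR)² + 4 fR V_g)]/2 = [−19.0 + √(19.0² + 4×19.0×52)]/2 = 23.4 m/s
Subgeostrophic (V < V_g = 52 m/s), as expected around a low.
Converting: 23.4 m/s × 3.6 = 84.1 km/h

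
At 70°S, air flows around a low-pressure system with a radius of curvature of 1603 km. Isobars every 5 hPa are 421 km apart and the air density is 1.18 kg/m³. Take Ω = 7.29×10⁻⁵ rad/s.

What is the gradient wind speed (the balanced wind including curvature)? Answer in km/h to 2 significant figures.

Coriolis parameter at 70°S:
f = 2Ω sin φ = 2 × 7.29×10⁻⁵ × sin 70° = 1.37×10⁻⁴ s⁻¹
Pressure gradient: |∂P/∂n| = 500 Pa / 421000 m = 1.19×10⁻³ Pa/m
Geostrophic speed: V_g = |∂P/∂n|/(fρ) = 1.19×10⁻³/(1.37×10⁻⁴ × 1.18) = 7.35 m/s
Around a low, centrifugal force acts outward with Coriolis, so pressure-gradient force balances both:
(1/ρ)|∂P/∂n| = fV + V²/R  →  V² + fR·V − fR·V_g = 0
With fR = 1.37×10⁻⁴ × 1603×10³ m = 220 m/s:
V = [−fR + √((fR)² + 4 fR V_g)]/2 = [−220 + √(220² + 4×220×7.35)]/2 = 7.12 m/s
Subgeostrophic (V < V_g = 7.35 m/s), as expected around a low.
Converting: 7.12 m/s × 3.6 = 26 km/h

26 km/h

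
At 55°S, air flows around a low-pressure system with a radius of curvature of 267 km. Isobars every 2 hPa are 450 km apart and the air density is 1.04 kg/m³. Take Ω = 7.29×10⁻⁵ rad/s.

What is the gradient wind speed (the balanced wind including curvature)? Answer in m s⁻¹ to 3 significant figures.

Coriolis parameter at 55°S:
f = 2Ω sin φ = 2 × 7.29×10⁻⁵ × sin 55° = 1.19×10⁻⁴ s⁻¹
Pressure gradient: |∂P/∂n| = 200 Pa / 450000 m = 4.44×10⁻⁴ Pa/m
Geostrophic speed: V_g = |∂P/∂n|/(fρ) = 4.44×10⁻⁴/(1.19×10⁻⁴ × 1.04) = 3.58 m/s
Around a low, centrifugal force acts outward with Coriolis, so pressure-gradient force balances both:
(1/ρ)|∂P/∂n| = fV + V²/R  →  V² + fR·V − fR·V_g = 0
With fR = 1.19×10⁻⁴ × 267×10³ m = 31.9 m/s:
V = [−fR + √((fR)² + 4 fR V_g)]/2 = [−31.9 + √(31.9² + 4×31.9×3.58)]/2 = 3.25 m/s
Subgeostrophic (V < V_g = 3.58 m/s), as expected around a low.

3.25 m s⁻¹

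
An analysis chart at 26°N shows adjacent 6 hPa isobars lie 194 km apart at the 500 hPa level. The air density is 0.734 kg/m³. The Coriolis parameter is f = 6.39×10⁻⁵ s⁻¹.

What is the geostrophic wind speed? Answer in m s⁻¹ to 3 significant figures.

Pressure gradient: |∂P/∂n| = 600 Pa / 194000 m = 3.09×10⁻³ Pa/m
Geostrophic balance (pressure-gradient force = Coriolis force):
V_g = (1/(fρ)) |∂P/∂n| = 3.09×10⁻³ / (6.39×10⁻⁵ × 0.734) = 65.9 m/s

65.9 m s⁻¹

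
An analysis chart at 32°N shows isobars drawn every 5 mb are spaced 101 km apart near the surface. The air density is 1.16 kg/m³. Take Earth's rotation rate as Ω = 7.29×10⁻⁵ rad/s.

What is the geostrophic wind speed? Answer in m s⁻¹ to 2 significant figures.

55 m s⁻¹

Coriolis parameter at 32°N:
f = 2Ω sin φ = 2 × 7.29×10⁻⁵ × sin 32° = 7.73×10⁻⁵ s⁻¹
Pressure gradient: |∂P/∂n| = 500 Pa / 101000 m = 4.95×10⁻³ Pa/m
Geostrophic balance (pressure-gradient force = Coriolis force):
V_g = (1/(fρ)) |∂P/∂n| = 4.95×10⁻³ / (7.73×10⁻⁵ × 1.16) = 55.2 m/s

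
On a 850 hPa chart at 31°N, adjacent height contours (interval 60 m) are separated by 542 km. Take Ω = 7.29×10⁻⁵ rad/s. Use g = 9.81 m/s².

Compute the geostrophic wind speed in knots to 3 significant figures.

Coriolis parameter at 31°N:
f = 2Ω sin φ = 2 × 7.29×10⁻⁵ × sin 31° = 7.51×10⁻⁵ s⁻¹
Height gradient: |∂Z/∂n| = 60 m / 542000 m = 1.11×10⁻⁴
On a pressure surface, geostrophic balance gives V_g = (g/f)|∂Z/∂n|:
V_g = 9.81 × 1.11×10⁻⁴ / 7.51×10⁻⁵ = 14.5 m/s
Converting: 14.5 m/s × 1.944 = 28.1 knots

28.1 knots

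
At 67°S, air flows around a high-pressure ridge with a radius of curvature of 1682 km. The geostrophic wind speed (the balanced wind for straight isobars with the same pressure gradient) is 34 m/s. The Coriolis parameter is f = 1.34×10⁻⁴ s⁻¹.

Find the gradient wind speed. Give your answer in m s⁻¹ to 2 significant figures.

Around a high, pressure-gradient force acts outward with centrifugal, so Coriolis balances both:
fV = (1/ρ)|∂P/∂n| + V²/R  →  V² − fR·V + fR·V_g = 0
With fR = 1.34×10⁻⁴ × 1682×10³ m = 225 m/s:
V = [fR − √((fR)² − 4 fR V_g)]/2 = [225 − √(225² − 4×225×34)]/2 = 41.7 m/s
Supergeostrophic (V > V_g = 34 m/s), as expected around a high.

42 m s⁻¹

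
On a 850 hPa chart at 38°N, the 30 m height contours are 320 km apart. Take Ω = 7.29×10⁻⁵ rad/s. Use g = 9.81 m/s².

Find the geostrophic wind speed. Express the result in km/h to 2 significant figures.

37 km/h

Coriolis parameter at 38°N:
f = 2Ω sin φ = 2 × 7.29×10⁻⁵ × sin 38° = 8.98×10⁻⁵ s⁻¹
Height gradient: |∂Z/∂n| = 30 m / 320000 m = 9.38×10⁻⁵
On a pressure surface, geostrophic balance gives V_g = (g/f)|∂Z/∂n|:
V_g = 9.81 × 9.38×10⁻⁵ / 8.98×10⁻⁵ = 10.2 m/s
Converting: 10.2 m/s × 3.6 = 37 km/h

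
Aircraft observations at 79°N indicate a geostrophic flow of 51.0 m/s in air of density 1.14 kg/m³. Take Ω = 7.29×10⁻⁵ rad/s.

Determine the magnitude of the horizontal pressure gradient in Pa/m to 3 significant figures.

8.32×10⁻³ Pa/m

Coriolis parameter at 79°N:
f = 2Ω sin φ = 2 × 7.29×10⁻⁵ × sin 79° = 1.43×10⁻⁴ s⁻¹
Geostrophic balance rearranged: |∂P/∂n| = f ρ V_g
|∂P/∂n| = 1.43×10⁻⁴ × 1.14 × 51.0 = 8.32×10⁻³ Pa/m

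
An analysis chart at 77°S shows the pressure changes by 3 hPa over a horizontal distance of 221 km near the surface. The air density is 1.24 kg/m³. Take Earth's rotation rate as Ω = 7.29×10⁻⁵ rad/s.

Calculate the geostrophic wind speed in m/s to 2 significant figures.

7.7 m/s

Coriolis parameter at 77°S:
f = 2Ω sin φ = 2 × 7.29×10⁻⁵ × sin 77° = 1.42×10⁻⁴ s⁻¹
Pressure gradient: |∂P/∂n| = 300 Pa / 221000 m = 1.36×10⁻³ Pa/m
Geostrophic balance (pressure-gradient force = Coriolis force):
V_g = (1/(fρ)) |∂P/∂n| = 1.36×10⁻³ / (1.42×10⁻⁴ × 1.24) = 7.71 m/s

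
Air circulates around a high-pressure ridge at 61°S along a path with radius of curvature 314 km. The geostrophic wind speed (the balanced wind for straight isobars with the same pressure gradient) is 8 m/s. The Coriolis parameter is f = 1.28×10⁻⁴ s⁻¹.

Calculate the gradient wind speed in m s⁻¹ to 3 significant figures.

11.0 m s⁻¹

Around a high, pressure-gradient force acts outward with centrifugal, so Coriolis balances both:
fV = (1/ρ)|∂P/∂n| + V²/R  →  V² − fR·V + fR·V_g = 0
With fR = 1.28×10⁻⁴ × 314×10³ m = 40.2 m/s:
V = [fR − √((fR)² − 4 fR V_g)]/2 = [40.2 − √(40.2² − 4×40.2×8)]/2 = 11 m/s
Supergeostrophic (V > V_g = 8 m/s), as expected around a high.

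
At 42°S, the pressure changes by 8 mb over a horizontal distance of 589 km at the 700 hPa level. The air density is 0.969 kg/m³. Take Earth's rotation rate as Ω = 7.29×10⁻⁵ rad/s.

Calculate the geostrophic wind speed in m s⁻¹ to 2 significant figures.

Coriolis parameter at 42°S:
f = 2Ω sin φ = 2 × 7.29×10⁻⁵ × sin 42° = 9.76×10⁻⁵ s⁻¹
Pressure gradient: |∂P/∂n| = 800 Pa / 589000 m = 1.36×10⁻³ Pa/m
Geostrophic balance (pressure-gradient force = Coriolis force):
V_g = (1/(fρ)) |∂P/∂n| = 1.36×10⁻³ / (9.76×10⁻⁵ × 0.969) = 14.4 m/s

14 m s⁻¹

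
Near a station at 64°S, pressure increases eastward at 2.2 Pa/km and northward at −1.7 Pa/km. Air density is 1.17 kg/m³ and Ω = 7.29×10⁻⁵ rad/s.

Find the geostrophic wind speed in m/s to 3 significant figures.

18.1 m/s

Coriolis parameter at 64°S:
f = 2Ω sin φ = 2 × 7.29×10⁻⁵ × sin 64° = 1.31×10⁻⁴ s⁻¹
In the Southern Hemisphere f is negative: f = −1.31×10⁻⁴ s⁻¹.
Component geostrophic relations (x east, y north):
u_g = −(1/(fρ)) ∂P/∂y,  v_g = (1/(fρ)) ∂P/∂x
u_g = −(−1.7×10⁻³)/(−1.31×10⁻⁴ × 1.17) = −11.1 m/s;  v_g = (2.2×10⁻³)/(−1.31×10⁻⁴ × 1.17) = −14.3 m/s
|V_g| = √(u_g² + v_g²) = 18.1 m/s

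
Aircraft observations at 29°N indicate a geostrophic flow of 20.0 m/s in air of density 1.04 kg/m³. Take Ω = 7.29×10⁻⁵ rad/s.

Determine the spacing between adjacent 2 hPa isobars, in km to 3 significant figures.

Coriolis parameter at 29°N:
f = 2Ω sin φ = 2 × 7.29×10⁻⁵ × sin 29° = 7.07×10⁻⁵ s⁻¹
Geostrophic balance rearranged: |∂P/∂n| = f ρ V_g
|∂P/∂n| = 7.07×10⁻⁵ × 1.04 × 20.0 = 1.47×10⁻³ Pa/m
Isobar spacing: Δn = ΔP/|∂P/∂n| = 200 Pa / 1.47×10⁻³ Pa/m = 136031 m ≈ 136 km

136 km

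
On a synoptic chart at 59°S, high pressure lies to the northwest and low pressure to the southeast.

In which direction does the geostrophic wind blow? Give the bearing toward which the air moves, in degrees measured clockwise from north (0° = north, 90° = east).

045°

The pressure-gradient force points toward the southeast (bearing 135°).
Geostrophic balance: in the Southern Hemisphere the Coriolis force deflects motion to the left, so the geostrophic wind blows 90° to the left of the pressure-gradient force (low pressure on the right).
Rotating 135° by 90° counterclockwise gives 045° — the wind blows toward the northeast.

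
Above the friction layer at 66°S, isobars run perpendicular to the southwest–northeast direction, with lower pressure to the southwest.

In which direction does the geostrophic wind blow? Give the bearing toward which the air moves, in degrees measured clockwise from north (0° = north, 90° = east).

The pressure-gradient force points toward the southwest (bearing 225°).
Geostrophic balance: in the Southern Hemisphere the Coriolis force deflects motion to the left, so the geostrophic wind blows 90° to the left of the pressure-gradient force (low pressure on the right).
Rotating 225° by 90° counterclockwise gives 135° — the wind blows toward the southeast.

135°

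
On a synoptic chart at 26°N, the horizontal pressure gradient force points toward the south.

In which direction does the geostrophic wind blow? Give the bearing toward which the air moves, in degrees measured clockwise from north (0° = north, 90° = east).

The pressure-gradient force points toward the south (bearing 180°).
Geostrophic balance: in the Northern Hemisphere the Coriolis force deflects motion to the right, so the geostrophic wind blows 90° to the right of the pressure-gradient force (low pressure on the left).
Rotating 180° by 90° clockwise gives 270° — the wind blows toward the west.

270°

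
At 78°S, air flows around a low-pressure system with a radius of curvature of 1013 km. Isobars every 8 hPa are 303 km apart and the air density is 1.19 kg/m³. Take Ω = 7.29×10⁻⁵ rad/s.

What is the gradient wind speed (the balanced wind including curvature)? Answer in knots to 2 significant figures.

Coriolis parameter at 78°S:
f = 2Ω sin φ = 2 × 7.29×10⁻⁵ × sin 78° = 1.43×10⁻⁴ s⁻¹
Pressure gradient: |∂P/∂n| = 800 Pa / 303000 m = 2.64×10⁻³ Pa/m
Geostrophic speed: V_g = |∂P/∂n|/(fρ) = 2.64×10⁻³/(1.43×10⁻⁴ × 1.19) = 15.6 m/s
Around a low, centrifugal force acts outward with Coriolis, so pressure-gradient force balances both:
(1/ρ)|∂P/∂n| = fV + V²/R  →  V² + fR·V − fR·V_g = 0
With fR = 1.43×10⁻⁴ × 1013×10³ m = 144 m/s:
V = [−fR + √((fR)² + 4 fR V_g)]/2 = [−144 + √(144² + 4×144×15.6)]/2 = 14.2 m/s
Subgeostrophic (V < V_g = 15.6 m/s), as expected around a low.
Converting: 14.2 m/s × 1.944 = 28 knots

28 knots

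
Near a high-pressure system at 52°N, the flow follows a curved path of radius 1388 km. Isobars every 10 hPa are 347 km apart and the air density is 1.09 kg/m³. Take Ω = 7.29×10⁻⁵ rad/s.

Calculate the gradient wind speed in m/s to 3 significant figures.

27.9 m/s

Coriolis parameter at 52°N:
f = 2Ω sin φ = 2 × 7.29×10⁻⁵ × sin 52° = 1.15×10⁻⁴ s⁻¹
Pressure gradient: |∂P/∂n| = 1000 Pa / 347000 m = 2.88×10⁻³ Pa/m
Geostrophic speed: V_g = |∂P/∂n|/(fρ) = 2.88×10⁻³/(1.15×10⁻⁴ × 1.09) = 23.0 m/s
Around a high, pressure-gradient force acts outward with centrifugal, so Coriolis balances both:
fV = (1/ρ)|∂P/∂n| + V²/R  →  V² − fR·V + fR·V_g = 0
With fR = 1.15×10⁻⁴ × 1388×10³ m = 159 m/s:
V = [fR − √((fR)² − 4 fR V_g)]/2 = [159 − √(159² − 4×159×23)]/2 = 27.9 m/s
Supergeostrophic (V > V_g = 23 m/s), as expected around a high.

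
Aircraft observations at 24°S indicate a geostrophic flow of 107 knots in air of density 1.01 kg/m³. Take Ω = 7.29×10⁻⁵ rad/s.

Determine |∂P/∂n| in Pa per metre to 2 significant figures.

Coriolis parameter at 24°S:
f = 2Ω sin φ = 2 × 7.29×10⁻⁵ × sin 24° = 5.93×10⁻⁵ s⁻¹
Wind speed in SI: 107 knots = 55.0 m/s
Geostrophic balance rearranged: |∂P/∂n| = f ρ V_g
|∂P/∂n| = 5.93×10⁻⁵ × 1.01 × 55.0 = 3.30×10⁻³ Pa/m

3.3×10⁻³ Pa/m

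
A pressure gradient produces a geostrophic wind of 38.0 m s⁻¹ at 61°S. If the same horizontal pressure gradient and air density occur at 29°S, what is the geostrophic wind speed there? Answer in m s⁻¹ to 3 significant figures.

68.6 m s⁻¹

With the same pressure gradient and density, V_g ∝ 1/f ∝ 1/sin φ.
V₂ = V₁ · sin φ₁ / sin φ₂ = 38.0 × sin 61° / sin 29°
V₂ = 38.0 × 0.8746/0.4848 = 68.6 m s⁻¹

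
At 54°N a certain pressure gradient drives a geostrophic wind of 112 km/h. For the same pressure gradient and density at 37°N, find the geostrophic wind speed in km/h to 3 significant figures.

151 km/h

With the same pressure gradient and density, V_g ∝ 1/f ∝ 1/sin φ.
V₂ = V₁ · sin φ₁ / sin φ₂ = 112 × sin 54° / sin 37°
V₂ = 112 × 0.8090/0.6018 = 151 km/h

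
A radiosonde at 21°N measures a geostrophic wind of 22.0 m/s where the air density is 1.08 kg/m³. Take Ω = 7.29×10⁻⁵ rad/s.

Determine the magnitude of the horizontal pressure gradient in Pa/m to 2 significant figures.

Coriolis parameter at 21°N:
f = 2Ω sin φ = 2 × 7.29×10⁻⁵ × sin 21° = 5.23×10⁻⁵ s⁻¹
Geostrophic balance rearranged: |∂P/∂n| = f ρ V_g
|∂P/∂n| = 5.23×10⁻⁵ × 1.08 × 22.0 = 1.24×10⁻³ Pa/m

1.2×10⁻³ Pa/m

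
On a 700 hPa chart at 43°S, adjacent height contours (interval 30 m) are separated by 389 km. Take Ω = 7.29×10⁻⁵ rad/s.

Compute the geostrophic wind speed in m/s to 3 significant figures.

7.61 m/s

Coriolis parameter at 43°S:
f = 2Ω sin φ = 2 × 7.29×10⁻⁵ × sin 43° = 9.94×10⁻⁵ s⁻¹
Height gradient: |∂Z/∂n| = 30 m / 389000 m = 7.71×10⁻⁵
On a pressure surface, geostrophic balance gives V_g = (g/f)|∂Z/∂n|:
V_g = 9.81 × 7.71×10⁻⁵ / 9.94×10⁻⁵ = 7.61 m/s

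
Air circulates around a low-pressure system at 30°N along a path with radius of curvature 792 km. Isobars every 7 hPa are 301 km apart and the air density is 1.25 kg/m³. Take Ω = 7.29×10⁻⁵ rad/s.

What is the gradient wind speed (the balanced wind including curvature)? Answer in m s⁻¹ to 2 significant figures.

Coriolis parameter at 30°N:
f = 2Ω sin φ = 2 × 7.29×10⁻⁵ × sin 30° = 7.29×10⁻⁵ s⁻¹
Pressure gradient: |∂P/∂n| = 700 Pa / 301000 m = 2.33×10⁻³ Pa/m
Geostrophic speed: V_g = |∂P/∂n|/(fρ) = 2.33×10⁻³/(7.29×10⁻⁵ × 1.25) = 25.5 m/s
Around a low, centrifugal force acts outward with Coriolis, so pressure-gradient force balances both:
(1/ρ)|∂P/∂n| = fV + V²/R  →  V² + fR·V − fR·V_g = 0
With fR = 7.29×10⁻⁵ × 792×10³ m = 57.7 m/s:
V = [−fR + √((fR)² + 4 fR V_g)]/2 = [−57.7 + √(57.7² + 4×57.7×25.5)]/2 = 19.2 m/s
Subgeostrophic (V < V_g = 25.5 m/s), as expected around a low.

19 m s⁻¹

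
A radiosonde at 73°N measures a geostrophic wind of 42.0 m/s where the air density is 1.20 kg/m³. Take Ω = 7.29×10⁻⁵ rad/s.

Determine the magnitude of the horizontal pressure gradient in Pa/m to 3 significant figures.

7.03×10⁻³ Pa/m

Coriolis parameter at 73°N:
f = 2Ω sin φ = 2 × 7.29×10⁻⁵ × sin 73° = 1.39×10⁻⁴ s⁻¹
Geostrophic balance rearranged: |∂P/∂n| = f ρ V_g
|∂P/∂n| = 1.39×10⁻⁴ × 1.20 × 42.0 = 7.03×10⁻³ Pa/m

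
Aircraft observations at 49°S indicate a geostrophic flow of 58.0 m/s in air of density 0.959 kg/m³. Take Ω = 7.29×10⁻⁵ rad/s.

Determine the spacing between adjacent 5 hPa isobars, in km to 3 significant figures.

81.7 km

Coriolis parameter at 49°S:
f = 2Ω sin φ = 2 × 7.29×10⁻⁵ × sin 49° = 1.10×10⁻⁴ s⁻¹
Geostrophic balance rearranged: |∂P/∂n| = f ρ V_g
|∂P/∂n| = 1.10×10⁻⁴ × 0.959 × 58.0 = 6.12×10⁻³ Pa/m
Isobar spacing: Δn = ΔP/|∂P/∂n| = 500 Pa / 6.12×10⁻³ Pa/m = 81693 m ≈ 81.7 km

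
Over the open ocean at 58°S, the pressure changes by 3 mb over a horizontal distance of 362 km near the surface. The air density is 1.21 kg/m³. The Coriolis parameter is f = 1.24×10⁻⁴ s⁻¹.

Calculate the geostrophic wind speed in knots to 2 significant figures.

Pressure gradient: |∂P/∂n| = 300 Pa / 362000 m = 8.29×10⁻⁴ Pa/m
Geostrophic balance (pressure-gradient force = Coriolis force):
V_g = (1/(fρ)) |∂P/∂n| = 8.29×10⁻⁴ / (1.24×10⁻⁴ × 1.21) = 5.52 m/s
Converting: 5.52 m/s × 1.944 = 11 knots

11 knots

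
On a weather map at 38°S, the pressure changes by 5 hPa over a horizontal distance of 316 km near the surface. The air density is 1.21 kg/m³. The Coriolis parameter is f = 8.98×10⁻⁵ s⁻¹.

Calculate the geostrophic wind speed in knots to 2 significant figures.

Pressure gradient: |∂P/∂n| = 500 Pa / 316000 m = 1.58×10⁻³ Pa/m
Geostrophic balance (pressure-gradient force = Coriolis force):
V_g = (1/(fρ)) |∂P/∂n| = 1.58×10⁻³ / (8.98×10⁻⁵ × 1.21) = 14.6 m/s
Converting: 14.6 m/s × 1.944 = 28 knots

28 knots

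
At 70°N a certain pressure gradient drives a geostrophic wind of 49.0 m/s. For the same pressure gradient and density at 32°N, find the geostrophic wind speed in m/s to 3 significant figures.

86.9 m/s

With the same pressure gradient and density, V_g ∝ 1/f ∝ 1/sin φ.
V₂ = V₁ · sin φ₁ / sin φ₂ = 49.0 × sin 70° / sin 32°
V₂ = 49.0 × 0.9397/0.5299 = 86.9 m/s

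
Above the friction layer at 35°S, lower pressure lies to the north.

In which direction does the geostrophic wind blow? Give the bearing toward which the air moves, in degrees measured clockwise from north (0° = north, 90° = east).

The pressure-gradient force points toward the north (bearing 000°).
Geostrophic balance: in the Southern Hemisphere the Coriolis force deflects motion to the left, so the geostrophic wind blows 90° to the left of the pressure-gradient force (low pressure on the right).
Rotating 000° by 90° counterclockwise gives 270° — the wind blows toward the west.

270°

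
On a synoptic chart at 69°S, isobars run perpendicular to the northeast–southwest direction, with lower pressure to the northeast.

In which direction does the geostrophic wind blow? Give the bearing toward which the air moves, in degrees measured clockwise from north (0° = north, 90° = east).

315°

The pressure-gradient force points toward the northeast (bearing 045°).
Geostrophic balance: in the Southern Hemisphere the Coriolis force deflects motion to the left, so the geostrophic wind blows 90° to the left of the pressure-gradient force (low pressure on the right).
Rotating 045° by 90° counterclockwise gives 315° — the wind blows toward the northwest.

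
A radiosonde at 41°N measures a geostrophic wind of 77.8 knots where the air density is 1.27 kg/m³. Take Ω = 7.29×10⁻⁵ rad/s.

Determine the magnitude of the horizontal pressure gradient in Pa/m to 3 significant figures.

4.86×10⁻³ Pa/m

Coriolis parameter at 41°N:
f = 2Ω sin φ = 2 × 7.29×10⁻⁵ × sin 41° = 9.57×10⁻⁵ s⁻¹
Wind speed in SI: 77.8 knots = 40.0 m/s
Geostrophic balance rearranged: |∂P/∂n| = f ρ V_g
|∂P/∂n| = 9.57×10⁻⁵ × 1.27 × 40.0 = 4.86×10⁻³ Pa/m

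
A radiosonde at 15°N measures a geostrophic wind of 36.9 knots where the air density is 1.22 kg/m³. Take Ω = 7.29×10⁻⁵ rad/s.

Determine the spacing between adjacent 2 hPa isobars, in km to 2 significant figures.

230 km

Coriolis parameter at 15°N:
f = 2Ω sin φ = 2 × 7.29×10⁻⁵ × sin 15° = 3.77×10⁻⁵ s⁻¹
Wind speed in SI: 36.9 knots = 19.0 m/s
Geostrophic balance rearranged: |∂P/∂n| = f ρ V_g
|∂P/∂n| = 3.77×10⁻⁵ × 1.22 × 19.0 = 8.74×10⁻⁴ Pa/m
Isobar spacing: Δn = ΔP/|∂P/∂n| = 200 Pa / 8.74×10⁻⁴ Pa/m = 228851 m ≈ 230 km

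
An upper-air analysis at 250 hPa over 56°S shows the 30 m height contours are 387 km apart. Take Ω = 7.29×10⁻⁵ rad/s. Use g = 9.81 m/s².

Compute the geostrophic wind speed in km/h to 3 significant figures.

22.6 km/h

Coriolis parameter at 56°S:
f = 2Ω sin φ = 2 × 7.29×10⁻⁵ × sin 56° = 1.21×10⁻⁴ s⁻¹
Height gradient: |∂Z/∂n| = 30 m / 387000 m = 7.75×10⁻⁵
On a pressure surface, geostrophic balance gives V_g = (g/f)|∂Z/∂n|:
V_g = 9.81 × 7.75×10⁻⁵ / 1.21×10⁻⁴ = 6.29 m/s
Converting: 6.29 m/s × 3.6 = 22.6 km/h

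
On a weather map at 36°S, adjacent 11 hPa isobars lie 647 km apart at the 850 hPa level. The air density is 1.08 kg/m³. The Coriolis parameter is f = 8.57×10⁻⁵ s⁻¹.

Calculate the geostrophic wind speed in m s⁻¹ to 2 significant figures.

Pressure gradient: |∂P/∂n| = 1100 Pa / 647000 m = 1.70×10⁻³ Pa/m
Geostrophic balance (pressure-gradient force = Coriolis force):
V_g = (1/(fρ)) |∂P/∂n| = 1.70×10⁻³ / (8.57×10⁻⁵ × 1.08) = 18.4 m/s

18 m s⁻¹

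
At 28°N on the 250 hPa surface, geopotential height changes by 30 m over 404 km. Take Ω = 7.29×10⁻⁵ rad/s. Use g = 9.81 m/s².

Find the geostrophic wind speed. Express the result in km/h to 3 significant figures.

38.3 km/h

Coriolis parameter at 28°N:
f = 2Ω sin φ = 2 × 7.29×10⁻⁵ × sin 28° = 6.84×10⁻⁵ s⁻¹
Height gradient: |∂Z/∂n| = 30 m / 404000 m = 7.43×10⁻⁵
On a pressure surface, geostrophic balance gives V_g = (g/f)|∂Z/∂n|:
V_g = 9.81 × 7.43×10⁻⁵ / 6.84×10⁻⁵ = 10.6 m/s
Converting: 10.6 m/s × 3.6 = 38.3 km/h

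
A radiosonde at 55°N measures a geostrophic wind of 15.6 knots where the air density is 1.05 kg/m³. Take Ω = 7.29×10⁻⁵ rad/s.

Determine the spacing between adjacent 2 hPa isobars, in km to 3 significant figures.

199 km

Coriolis parameter at 55°N:
f = 2Ω sin φ = 2 × 7.29×10⁻⁵ × sin 55° = 1.19×10⁻⁴ s⁻¹
Wind speed in SI: 15.6 knots = 8.03 m/s
Geostrophic balance rearranged: |∂P/∂n| = f ρ V_g
|∂P/∂n| = 1.19×10⁻⁴ × 1.05 × 8.03 = 1.01×10⁻³ Pa/m
Isobar spacing: Δn = ΔP/|∂P/∂n| = 200 Pa / 1.01×10⁻³ Pa/m = 198727 m ≈ 199 km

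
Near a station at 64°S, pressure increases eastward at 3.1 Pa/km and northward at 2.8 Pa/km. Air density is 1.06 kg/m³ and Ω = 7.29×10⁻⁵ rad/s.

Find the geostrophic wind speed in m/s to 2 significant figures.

Coriolis parameter at 64°S:
f = 2Ω sin φ = 2 × 7.29×10⁻⁵ × sin 64° = 1.31×10⁻⁴ s⁻¹
In the Southern Hemisphere f is negative: f = −1.31×10⁻⁴ s⁻¹.
Component geostrophic relations (x east, y north):
u_g = −(1/(fρ)) ∂P/∂y,  v_g = (1/(fρ)) ∂P/∂x
u_g = −(2.8×10⁻³)/(−1.31×10⁻⁴ × 1.06) = 20.2 m/s;  v_g = (3.1×10⁻³)/(−1.31×10⁻⁴ × 1.06) = −22.3 m/s
|V_g| = √(u_g² + v_g²) = 30.1 m/s

30 m/s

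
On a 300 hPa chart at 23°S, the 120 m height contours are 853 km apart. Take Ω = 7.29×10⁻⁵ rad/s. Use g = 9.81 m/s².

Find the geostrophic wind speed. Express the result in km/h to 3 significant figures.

87.2 km/h

Coriolis parameter at 23°S:
f = 2Ω sin φ = 2 × 7.29×10⁻⁵ × sin 23° = 5.70×10⁻⁵ s⁻¹
Height gradient: |∂Z/∂n| = 120 m / 853000 m = 1.41×10⁻⁴
On a pressure surface, geostrophic balance gives V_g = (g/f)|∂Z/∂n|:
V_g = 9.81 × 1.41×10⁻⁴ / 5.70×10⁻⁵ = 24.2 m/s
Converting: 24.2 m/s × 3.6 = 87.2 km/h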